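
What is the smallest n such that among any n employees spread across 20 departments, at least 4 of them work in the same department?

61

There are 20 departments acting as pigeonholes.
With 20 × 3 = 60 employees we could place exactly 3 in each, with no class reaching 4.
One more forces some class to hold 4, so 60 + 1 = 61.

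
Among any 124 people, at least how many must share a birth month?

If each of the 12 months of the year held at most 10, the total would be at most 12 × 10 = 120 < 124, a contradiction.
So at least one holds ⌈124/12⌉ = 11.

11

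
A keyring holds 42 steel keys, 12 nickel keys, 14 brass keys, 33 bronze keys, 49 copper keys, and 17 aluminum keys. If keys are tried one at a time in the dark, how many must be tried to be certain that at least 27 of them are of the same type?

122

In the worst case we take at most 26 of each type, but all 12 nickel, all 14 brass, and all 17 aluminum (fewer than 26), giving 26 + 12 + 14 + 26 + 26 + 17 = 121.
One more key then forces some type to 27, so 121 + 1 = 122.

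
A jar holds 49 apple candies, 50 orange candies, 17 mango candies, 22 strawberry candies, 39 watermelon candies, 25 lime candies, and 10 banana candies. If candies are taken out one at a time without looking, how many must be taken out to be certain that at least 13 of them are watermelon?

186

The worst case draws every non-watermelon candy first: 49 + 50 + 17 + 22 + 25 + 10 = 173.
The next 13 draws are then forced to be watermelon, giving 173 + 13 = 186.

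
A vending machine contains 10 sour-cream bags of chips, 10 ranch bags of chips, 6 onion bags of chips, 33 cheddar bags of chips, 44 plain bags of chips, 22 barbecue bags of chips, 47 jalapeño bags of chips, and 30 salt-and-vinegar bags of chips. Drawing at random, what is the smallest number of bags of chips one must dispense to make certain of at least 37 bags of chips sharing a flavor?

Treat the 8 flavors as pigeonholes.
In the worst case we take at most 36 of each flavor, but all 10 sour-cream, all 10 ranch, all 6 onion, all 33 cheddar, all 22 barbecue, and all 30 salt-and-vinegar (fewer than 36), giving 10 + 10 + 6 + 33 + 36 + 22 + 36 + 30 = 183.
One more bag of chips then forces some flavor to 37, so 183 + 1 = 184.

184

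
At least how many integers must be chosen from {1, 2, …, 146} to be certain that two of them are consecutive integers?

Partition {1, …, 146} into 73 pairs: {1,2}, {3,4}, …, {145,146}.
Choosing 73 integers — say the 73 even numbers 2, 4, …, 146 — takes one from each pair and avoids the property.
Choosing 74 forces two into the same pair by pigeonhole, and those are consecutive. So 74.

74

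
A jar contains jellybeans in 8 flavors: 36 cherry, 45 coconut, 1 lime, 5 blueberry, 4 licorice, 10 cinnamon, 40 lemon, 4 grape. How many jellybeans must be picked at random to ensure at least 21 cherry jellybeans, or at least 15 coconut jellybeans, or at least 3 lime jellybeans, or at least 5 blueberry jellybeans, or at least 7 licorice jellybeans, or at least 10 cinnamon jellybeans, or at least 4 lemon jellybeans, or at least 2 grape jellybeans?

57

Each of the 8 flavors has its own threshold; avoid all of them simultaneously.
The worst case stops just short of every target: 20 cherry, 14 coconut, all 1 lime, 4 blueberry, all 4 licorice, 9 cinnamon, 3 lemon, 1 grape — 20 + 14 + 1 + 4 + 4 + 9 + 3 + 1 = 56 jellybeans.
One more jellybean must push some flavor to its target, so 56 + 1 = 57.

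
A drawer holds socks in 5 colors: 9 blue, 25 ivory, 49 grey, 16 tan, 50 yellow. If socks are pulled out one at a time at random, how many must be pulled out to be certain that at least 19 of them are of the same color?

Treat the 5 colors as pigeonholes.
In the worst case we take at most 18 of each color, but all 9 blue and all 16 tan (fewer than 18), giving 9 + 18 + 18 + 16 + 18 = 79.
One more sock then forces some color to 19, so 79 + 1 = 80.

80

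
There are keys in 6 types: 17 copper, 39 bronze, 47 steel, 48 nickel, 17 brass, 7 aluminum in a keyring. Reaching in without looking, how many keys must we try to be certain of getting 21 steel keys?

The worst case draws every non-steel key first: 17 + 39 + 48 + 17 + 7 = 128.
The next 21 draws are then forced to be steel, giving 128 + 21 = 149.

149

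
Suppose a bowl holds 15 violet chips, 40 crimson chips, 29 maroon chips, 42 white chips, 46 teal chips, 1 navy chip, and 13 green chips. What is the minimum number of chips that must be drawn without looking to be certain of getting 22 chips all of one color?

114

In the worst case we take at most 21 of each color, but all 15 violet, all 1 navy, and all 13 green (fewer than 21), giving 15 + 21 + 21 + 21 + 21 + 1 + 13 = 113.
One more chip then forces some color to 22, so 113 + 1 = 114.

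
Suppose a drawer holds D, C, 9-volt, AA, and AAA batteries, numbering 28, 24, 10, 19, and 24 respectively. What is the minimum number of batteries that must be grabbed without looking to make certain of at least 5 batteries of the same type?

21

The worst case takes 4 batteries of each type without reaching 5 of any: 5 × 4 = 20.
The next battery must bring some type to 5, so 20 + 1 = 21.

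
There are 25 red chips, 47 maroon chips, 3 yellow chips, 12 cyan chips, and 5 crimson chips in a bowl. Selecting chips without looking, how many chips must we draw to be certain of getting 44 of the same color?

In the worst case we take at most 43 of each color, but all 25 red, all 3 yellow, all 12 cyan, and all 5 crimson (fewer than 43), giving 25 + 43 + 3 + 12 + 5 = 88.
One more chip then forces some color to 44, so 88 + 1 = 89.

89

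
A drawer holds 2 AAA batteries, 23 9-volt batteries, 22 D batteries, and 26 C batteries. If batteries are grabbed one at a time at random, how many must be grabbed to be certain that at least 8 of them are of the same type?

24

Treat the 4 types as pigeonholes.
In the worst case we take at most 7 of each type, but all 2 AAA (fewer than 7), giving 2 + 7 + 7 + 7 = 23.
One more battery then forces some type to 8, so 23 + 1 = 24.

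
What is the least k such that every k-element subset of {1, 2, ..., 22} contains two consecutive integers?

12

Partition {1, …, 22} into 11 pairs: {1,2}, {3,4}, …, {21,22}.
Choosing 11 integers — say the 11 even numbers 2, 4, …, 22 — takes one from each pair and avoids the property.
Choosing 12 forces two into the same pair by pigeonhole, and those are consecutive. So 12.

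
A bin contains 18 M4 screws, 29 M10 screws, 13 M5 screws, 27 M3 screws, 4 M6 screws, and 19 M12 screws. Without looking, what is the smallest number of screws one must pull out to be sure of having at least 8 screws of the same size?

40

In the worst case we take at most 7 of each size, but all 4 M6 (fewer than 7), giving 7 + 7 + 7 + 7 + 4 + 7 = 39.
One more screw then forces some size to 8, so 39 + 1 = 40.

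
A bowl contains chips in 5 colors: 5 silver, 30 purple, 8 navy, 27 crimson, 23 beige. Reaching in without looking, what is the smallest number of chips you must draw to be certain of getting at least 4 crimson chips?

70

The worst case draws every non-crimson chip first: 5 + 30 + 8 + 23 = 66.
The next 4 draws are then forced to be crimson, giving 66 + 4 = 70.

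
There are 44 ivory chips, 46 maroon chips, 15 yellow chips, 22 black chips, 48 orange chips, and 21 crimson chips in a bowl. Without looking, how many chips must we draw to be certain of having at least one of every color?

The hardest color to obtain is yellow: we could draw every other chip first — 196 − 15 = 181 chips — without a single yellow one.
The next draw must be yellow, so 181 + 1 = 182.

182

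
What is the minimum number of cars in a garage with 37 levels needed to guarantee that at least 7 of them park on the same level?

There are 37 levels acting as pigeonholes.
With 37 × 6 = 222 cars we could place exactly 6 in each, with no class reaching 7.
One more forces some class to hold 7, so 222 + 1 = 223.

223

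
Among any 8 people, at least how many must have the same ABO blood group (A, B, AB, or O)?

2

There are 4 ABO blood groups, which serve as the pigeonholes.
If each of the 4 ABO blood groups held at most 1, the total would be at most 4 × 1 = 4 < 8, a contradiction.
So at least one holds ⌈8/4⌉ = 2.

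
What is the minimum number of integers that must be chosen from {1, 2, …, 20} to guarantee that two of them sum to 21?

11

Partition {1, …, 20} into 10 pairs: {1,20}, {2,19}, …, {10,11}.
Choosing 10 integers — say the integers 1 through 10 — takes one from each pair and avoids the property.
Choosing 11 forces two into the same pair by pigeonhole, and those sum to 21. So 11.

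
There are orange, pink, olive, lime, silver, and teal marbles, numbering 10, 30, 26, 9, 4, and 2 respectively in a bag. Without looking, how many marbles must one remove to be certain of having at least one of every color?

80

The hardest color to obtain is teal: we could draw every other marble first — 81 − 2 = 79 marbles — without a single teal one.
The next draw must be teal, so 79 + 1 = 80.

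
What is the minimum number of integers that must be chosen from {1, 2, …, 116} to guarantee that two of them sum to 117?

Partition {1, …, 116} into 58 pairs: {1,116}, {2,115}, …, {58,59}.
Choosing 58 integers — say the integers 1 through 58 — takes one from each pair and avoids the property.
Choosing 59 forces two into the same pair by pigeonhole, and those sum to 117. So 59.

59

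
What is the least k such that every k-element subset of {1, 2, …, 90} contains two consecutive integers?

Partition {1, …, 90} into 45 pairs: {1,2}, {3,4}, …, {89,90}.
Choosing 45 integers — say the 45 even numbers 2, 4, …, 90 — takes one from each pair and avoids the property.
Choosing 46 forces two into the same pair by pigeonhole, and those are consecutive. So 46.

46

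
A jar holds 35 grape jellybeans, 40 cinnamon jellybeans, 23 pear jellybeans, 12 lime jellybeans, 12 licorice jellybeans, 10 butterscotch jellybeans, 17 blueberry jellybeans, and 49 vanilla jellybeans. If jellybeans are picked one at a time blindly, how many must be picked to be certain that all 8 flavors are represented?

The hardest flavor to obtain is butterscotch: we could draw every other jellybean first — 198 − 10 = 188 jellybeans — without a single butterscotch one.
The next draw must be butterscotch, so 188 + 1 = 189.

189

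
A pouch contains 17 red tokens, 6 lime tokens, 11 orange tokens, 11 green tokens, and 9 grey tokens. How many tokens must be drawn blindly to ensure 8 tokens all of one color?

In the worst case we take at most 7 of each color, but all 6 lime (fewer than 7), giving 7 + 6 + 7 + 7 + 7 = 34.
One more token then forces some color to 8, so 34 + 1 = 35.

35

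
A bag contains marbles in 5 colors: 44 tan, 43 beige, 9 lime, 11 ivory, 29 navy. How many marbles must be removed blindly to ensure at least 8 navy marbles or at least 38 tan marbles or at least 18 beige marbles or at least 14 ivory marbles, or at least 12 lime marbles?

Each of the 5 colors has its own threshold; avoid all of them simultaneously.
The worst case stops just short of every target: 37 tan, 17 beige, all 9 lime, all 11 ivory, 7 navy — 37 + 17 + 9 + 11 + 7 = 81 marbles.
One more marble must push some color to its target, so 81 + 1 = 82.

82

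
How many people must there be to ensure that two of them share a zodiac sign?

13

There are 12 zodiac signs acting as pigeonholes.
With 12 people we could place one in each, avoiding any repeat.
One more forces some class to hold 2, so 12 + 1 = 13.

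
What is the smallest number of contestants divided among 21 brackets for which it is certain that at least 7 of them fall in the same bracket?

127

There are 21 brackets acting as pigeonholes.
With 21 × 6 = 126 contestants we could place exactly 6 in each, with no class reaching 7.
One more forces some class to hold 7, so 126 + 1 = 127.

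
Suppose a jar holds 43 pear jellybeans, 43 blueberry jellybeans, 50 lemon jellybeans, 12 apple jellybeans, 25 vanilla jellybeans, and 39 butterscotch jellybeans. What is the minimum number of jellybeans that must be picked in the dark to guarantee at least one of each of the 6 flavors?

The hardest flavor to obtain is apple: we could draw every other jellybean first — 212 − 12 = 200 jellybeans — without a single apple one.
The next draw must be apple, so 200 + 1 = 201.

201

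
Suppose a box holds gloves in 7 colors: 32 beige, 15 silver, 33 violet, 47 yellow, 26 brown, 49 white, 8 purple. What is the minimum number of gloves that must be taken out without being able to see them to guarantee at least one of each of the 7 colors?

The hardest color to obtain is purple: we could draw every other glove first — 210 − 8 = 202 gloves — without a single purple one.
The next draw must be purple, so 202 + 1 = 203.

203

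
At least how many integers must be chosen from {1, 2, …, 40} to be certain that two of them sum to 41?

21

Partition {1, …, 40} into 20 pairs: {1,40}, {2,39}, …, {20,21}.
Choosing 20 integers — say the integers 1 through 20 — takes one from each pair and avoids the property.
Choosing 21 forces two into the same pair by pigeonhole, and those sum to 41. So 21.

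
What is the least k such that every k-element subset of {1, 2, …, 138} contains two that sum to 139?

Partition {1, …, 138} into 69 pairs: {1,138}, {2,137}, …, {69,70}.
Choosing 69 integers — say the integers 1 through 69 — takes one from each pair and avoids the property.
Choosing 70 forces two into the same pair by pigeonhole, and those sum to 139. So 70.

70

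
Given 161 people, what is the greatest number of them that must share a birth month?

14

If each of the 12 months of the year held at most 13, the total would be at most 12 × 13 = 156 < 161, a contradiction.
So at least one holds ⌈161/12⌉ = 14.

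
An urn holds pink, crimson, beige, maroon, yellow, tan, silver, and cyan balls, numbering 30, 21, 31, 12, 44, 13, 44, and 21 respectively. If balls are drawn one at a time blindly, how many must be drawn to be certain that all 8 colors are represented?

205

The hardest color to obtain is maroon: we could draw every other ball first — 216 − 12 = 204 balls — without a single maroon one.
The next draw must be maroon, so 204 + 1 = 205.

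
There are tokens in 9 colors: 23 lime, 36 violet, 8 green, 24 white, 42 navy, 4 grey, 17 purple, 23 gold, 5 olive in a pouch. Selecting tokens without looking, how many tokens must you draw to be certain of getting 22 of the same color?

Treat the 9 colors as pigeonholes.
In the worst case we take at most 21 of each color, but all 8 green, all 4 grey, all 17 purple, and all 5 olive (fewer than 21), giving 21 + 21 + 8 + 21 + 21 + 4 + 17 + 21 + 5 = 139.
One more token then forces some color to 22, so 139 + 1 = 140.

140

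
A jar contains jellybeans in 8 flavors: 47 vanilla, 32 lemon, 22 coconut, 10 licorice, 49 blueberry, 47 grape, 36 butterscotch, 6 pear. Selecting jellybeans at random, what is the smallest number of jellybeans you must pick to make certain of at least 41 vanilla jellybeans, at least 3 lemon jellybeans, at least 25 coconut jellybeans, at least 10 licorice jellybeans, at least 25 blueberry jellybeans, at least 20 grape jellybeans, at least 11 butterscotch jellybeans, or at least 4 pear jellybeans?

The worst case stops just short of every target: 40 vanilla, 2 lemon, all 22 coconut, 9 licorice, 24 blueberry, 19 grape, 10 butterscotch, 3 pear — 40 + 2 + 22 + 9 + 24 + 19 + 10 + 3 = 129 jellybeans.
One more jellybean must push some flavor to its target, so 129 + 1 = 130.

130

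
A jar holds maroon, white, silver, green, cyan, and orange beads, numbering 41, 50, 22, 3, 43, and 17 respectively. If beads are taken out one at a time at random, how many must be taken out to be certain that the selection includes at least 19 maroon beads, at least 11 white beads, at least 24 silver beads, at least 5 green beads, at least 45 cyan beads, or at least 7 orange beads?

103

Each of the 6 colors has its own threshold; avoid all of them simultaneously.
The worst case stops just short of every target: 18 maroon, 10 white, all 22 silver, all 3 green, all 43 cyan, 6 orange — 18 + 10 + 22 + 3 + 43 + 6 = 102 beads.
One more bead must push some color to its target, so 102 + 1 = 103.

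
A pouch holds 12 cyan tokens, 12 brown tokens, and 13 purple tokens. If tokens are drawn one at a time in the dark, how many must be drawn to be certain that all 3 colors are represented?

The hardest color to obtain is cyan: we could draw every other token first — 37 − 12 = 25 tokens — without a single cyan one.
The next draw must be cyan, so 25 + 1 = 26.

26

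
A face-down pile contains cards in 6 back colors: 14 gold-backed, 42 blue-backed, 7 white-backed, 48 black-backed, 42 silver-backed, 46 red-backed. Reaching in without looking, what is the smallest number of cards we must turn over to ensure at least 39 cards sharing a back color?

In the worst case we take at most 38 of each back color, but all 14 gold-backed and all 7 white-backed (fewer than 38), giving 14 + 38 + 7 + 38 + 38 + 38 = 173.
One more card then forces some back color to 39, so 173 + 1 = 174.

174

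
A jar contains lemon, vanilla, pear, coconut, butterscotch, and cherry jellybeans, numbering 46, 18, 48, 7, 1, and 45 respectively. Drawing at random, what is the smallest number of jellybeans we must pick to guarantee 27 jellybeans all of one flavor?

In the worst case we take at most 26 of each flavor, but all 18 vanilla, all 7 coconut, and all 1 butterscotch (fewer than 26), giving 26 + 18 + 26 + 7 + 1 + 26 = 104.
One more jellybean then forces some flavor to 27, so 104 + 1 = 105.

105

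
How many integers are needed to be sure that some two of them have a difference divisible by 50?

Use the pigeonhole principle on residue classes: two integers differ by a multiple of 50 exactly when they share a remainder mod 50.
There are 50 residue classes mod 50, so 50 integers can all lie in distinct classes.
One more integer must repeat a residue, giving a difference divisible by 50. So n = 50 + 1 = 51.

51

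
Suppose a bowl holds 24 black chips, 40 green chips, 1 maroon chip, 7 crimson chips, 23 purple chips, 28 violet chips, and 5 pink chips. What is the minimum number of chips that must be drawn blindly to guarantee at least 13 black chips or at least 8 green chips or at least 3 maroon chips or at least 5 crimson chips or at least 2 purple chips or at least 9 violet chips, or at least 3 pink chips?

36

Each of the 7 colors has its own threshold; avoid all of them simultaneously.
The worst case stops just short of every target: 12 black, 7 green, all 1 maroon, 4 crimson, 1 purple, 8 violet, 2 pink — 12 + 7 + 1 + 4 + 1 + 8 + 2 = 35 chips.
One more chip must push some color to its target, so 35 + 1 = 36.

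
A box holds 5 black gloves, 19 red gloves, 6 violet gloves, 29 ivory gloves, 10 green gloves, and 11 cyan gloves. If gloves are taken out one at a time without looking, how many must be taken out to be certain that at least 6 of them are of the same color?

The worst case takes 5 gloves of each color without reaching 6 of any: 6 × 5 = 30.
The next glove must bring some color to 6, so 30 + 1 = 31.

31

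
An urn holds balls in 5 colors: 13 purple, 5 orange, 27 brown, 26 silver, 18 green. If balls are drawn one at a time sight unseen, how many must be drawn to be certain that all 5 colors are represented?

85

The hardest color to obtain is orange: we could draw every other ball first — 89 − 5 = 84 balls — without a single orange one.
The next draw must be orange, so 84 + 1 = 85.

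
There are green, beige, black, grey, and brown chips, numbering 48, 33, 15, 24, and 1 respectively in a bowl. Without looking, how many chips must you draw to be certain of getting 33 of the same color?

105

In the worst case we take at most 32 of each color, but all 15 black, all 24 grey, and all 1 brown (fewer than 32), giving 32 + 32 + 15 + 24 + 1 = 104.
One more chip then forces some color to 33, so 104 + 1 = 105.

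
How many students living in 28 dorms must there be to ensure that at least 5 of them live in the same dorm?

113

There are 28 dorms acting as pigeonholes.
With 28 × 4 = 112 students we could place exactly 4 in each, with no class reaching 5.
One more forces some class to hold 5, so 112 + 1 = 113.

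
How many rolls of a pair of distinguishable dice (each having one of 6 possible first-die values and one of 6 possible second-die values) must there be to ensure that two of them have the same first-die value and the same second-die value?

37

There are 6 × 6 = 36 (first-die value, second-die value) combinations acting as pigeonholes.
With 36 rolls of a pair of distinguishable dice we could place one in each, avoiding any repeat.
One more forces some (first-die value, second-die value) pair to hold 2, so 36 + 1 = 37.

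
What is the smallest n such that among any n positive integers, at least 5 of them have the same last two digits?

There are 100 possible two-digit endings acting as pigeonholes.
With 100 × 4 = 400 positive integers we could place exactly 4 in each, with no class reaching 5.
One more forces some class to hold 5, so 400 + 1 = 401.

401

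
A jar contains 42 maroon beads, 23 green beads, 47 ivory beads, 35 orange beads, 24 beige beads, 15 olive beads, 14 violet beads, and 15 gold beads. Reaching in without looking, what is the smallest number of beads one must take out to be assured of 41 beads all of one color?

In the worst case we take at most 40 of each color, but all 23 green, all 35 orange, all 24 beige, all 15 olive, all 14 violet, and all 15 gold (fewer than 40), giving 40 + 23 + 40 + 35 + 24 + 15 + 14 + 15 = 206.
One more bead then forces some color to 41, so 206 + 1 = 207.

207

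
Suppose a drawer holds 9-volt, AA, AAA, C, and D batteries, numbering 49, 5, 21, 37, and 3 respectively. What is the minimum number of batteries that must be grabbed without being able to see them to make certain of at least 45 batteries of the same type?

111

In the worst case we take at most 44 of each type, but all 5 AA, all 21 AAA, all 37 C, and all 3 D (fewer than 44), giving 44 + 5 + 21 + 37 + 3 = 110.
One more battery then forces some type to 45, so 110 + 1 = 111.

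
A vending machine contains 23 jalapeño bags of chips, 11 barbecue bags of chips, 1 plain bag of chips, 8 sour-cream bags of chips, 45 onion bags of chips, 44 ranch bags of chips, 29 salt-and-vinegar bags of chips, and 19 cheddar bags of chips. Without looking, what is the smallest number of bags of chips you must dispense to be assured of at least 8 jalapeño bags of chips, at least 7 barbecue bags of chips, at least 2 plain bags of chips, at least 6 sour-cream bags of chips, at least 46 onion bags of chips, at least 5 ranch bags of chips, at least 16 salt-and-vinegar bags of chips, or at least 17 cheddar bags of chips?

100

Each of the 8 flavors has its own threshold; avoid all of them simultaneously.
The worst case stops just short of every target: 7 jalapeño, 6 barbecue, 1 plain, 5 sour-cream, 45 onion, 4 ranch, 15 salt-and-vinegar, 16 cheddar — 7 + 6 + 1 + 5 + 45 + 4 + 15 + 16 = 99 bags of chips.
One more bag of chips must push some flavor to its target, so 99 + 1 = 100.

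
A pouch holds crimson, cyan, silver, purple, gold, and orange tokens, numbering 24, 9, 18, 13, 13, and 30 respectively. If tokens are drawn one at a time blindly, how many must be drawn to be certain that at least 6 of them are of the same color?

The worst case takes 5 tokens of each color without reaching 6 of any: 6 × 5 = 30.
The next token must bring some color to 6, so 30 + 1 = 31.

31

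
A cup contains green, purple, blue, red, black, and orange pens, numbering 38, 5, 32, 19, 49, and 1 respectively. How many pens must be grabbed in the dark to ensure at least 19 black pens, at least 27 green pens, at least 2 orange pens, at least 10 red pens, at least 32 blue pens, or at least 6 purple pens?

The worst case stops just short of every target: 26 green, 5 purple, 31 blue, 9 red, 18 black, 1 orange — 26 + 5 + 31 + 9 + 18 + 1 = 90 pens.
One more pen must push some ink color to its target, so 90 + 1 = 91.

91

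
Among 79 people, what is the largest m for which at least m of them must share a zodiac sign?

7

If each of the 12 zodiac signs held at most 6, the total would be at most 12 × 6 = 72 < 79, a contradiction.
So at least one holds ⌈79/12⌉ = 7.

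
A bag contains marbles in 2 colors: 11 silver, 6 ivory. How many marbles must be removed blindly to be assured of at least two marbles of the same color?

3

The worst case takes 1 marble of each color without reaching 2 of any: 2 × 1 = 2.
The next marble must bring some color to 2, so 2 + 1 = 3.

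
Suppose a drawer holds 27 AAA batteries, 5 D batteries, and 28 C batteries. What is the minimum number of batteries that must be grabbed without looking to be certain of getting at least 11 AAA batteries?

To avoid AAA batteries as long as possible, exhaust the other 2 types first.
The worst case draws every non-AAA battery first: 5 + 28 = 33.
The next 11 draws are then forced to be AAA, giving 33 + 11 = 44.

44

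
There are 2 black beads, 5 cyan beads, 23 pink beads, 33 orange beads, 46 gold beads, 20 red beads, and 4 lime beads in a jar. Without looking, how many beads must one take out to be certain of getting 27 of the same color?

Treat the 7 colors as pigeonholes.
In the worst case we take at most 26 of each color, but all 2 black, all 5 cyan, all 23 pink, all 20 red, and all 4 lime (fewer than 26), giving 2 + 5 + 23 + 26 + 26 + 20 + 4 = 106.
One more bead then forces some color to 27, so 106 + 1 = 107.

107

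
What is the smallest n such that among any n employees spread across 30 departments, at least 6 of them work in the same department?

151

There are 30 departments acting as pigeonholes.
With 30 × 5 = 150 employees we could place exactly 5 in each, with no class reaching 6.
One more forces some class to hold 6, so 150 + 1 = 151.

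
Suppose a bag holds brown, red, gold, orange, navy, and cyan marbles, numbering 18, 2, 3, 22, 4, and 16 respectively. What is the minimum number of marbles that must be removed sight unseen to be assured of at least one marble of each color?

The hardest color to obtain is red: we could draw every other marble first — 65 − 2 = 63 marbles — without a single red one.
The next draw must be red, so 63 + 1 = 64.

64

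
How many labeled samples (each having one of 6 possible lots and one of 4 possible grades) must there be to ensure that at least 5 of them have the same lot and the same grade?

There are 6 × 4 = 24 (lot, grade) combinations acting as pigeonholes.
With 24 × 4 = 96 labeled samples we could place exactly 4 in each, with no (lot, grade) pair reaching 5.
One more forces some (lot, grade) pair to hold 5, so 96 + 1 = 97.

97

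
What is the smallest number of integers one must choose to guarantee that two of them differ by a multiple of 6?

7

Two integers differ by a multiple of 6 exactly when they share a remainder mod 6.
There are 6 residue classes mod 6, so 6 integers can all lie in distinct classes.
One more integer must repeat a residue, giving a difference divisible by 6. So n = 6 + 1 = 7.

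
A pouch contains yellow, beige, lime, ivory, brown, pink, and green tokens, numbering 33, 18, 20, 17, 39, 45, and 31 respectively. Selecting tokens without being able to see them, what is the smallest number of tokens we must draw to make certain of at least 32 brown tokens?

The worst case draws every non-brown token first: 33 + 18 + 20 + 17 + 45 + 31 = 164.
The next 32 draws are then forced to be brown, giving 164 + 32 = 196.

196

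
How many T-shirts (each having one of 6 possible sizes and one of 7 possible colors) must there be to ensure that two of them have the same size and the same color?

43

There are 6 × 7 = 42 (size, color) combinations acting as pigeonholes.
With 42 T-shirts we could place one in each, avoiding any repeat.
One more forces some (size, color) pair to hold 2, so 42 + 1 = 43.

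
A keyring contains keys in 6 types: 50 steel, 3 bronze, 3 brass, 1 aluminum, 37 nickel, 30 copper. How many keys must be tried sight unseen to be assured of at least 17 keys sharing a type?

In the worst case we take at most 16 of each type, but all 3 bronze, all 3 brass, and all 1 aluminum (fewer than 16), giving 16 + 3 + 3 + 1 + 16 + 16 = 55.
One more key then forces some type to 17, so 55 + 1 = 56.

56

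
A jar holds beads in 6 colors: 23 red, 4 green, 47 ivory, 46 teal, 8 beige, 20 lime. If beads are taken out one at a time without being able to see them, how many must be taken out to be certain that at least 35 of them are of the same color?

124

Treat the 6 colors as pigeonholes.
In the worst case we take at most 34 of each color, but all 23 red, all 4 green, all 8 beige, and all 20 lime (fewer than 34), giving 23 + 4 + 34 + 34 + 8 + 20 = 123.
One more bead then forces some color to 35, so 123 + 1 = 124.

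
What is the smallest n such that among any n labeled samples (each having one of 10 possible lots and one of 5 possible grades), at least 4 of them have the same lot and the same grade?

There are 10 × 5 = 50 (lot, grade) combinations acting as pigeonholes.
With 50 × 3 = 150 labeled samples we could place exactly 3 in each, with no (lot, grade) pair reaching 4.
One more forces some (lot, grade) pair to hold 4, so 150 + 1 = 151.

151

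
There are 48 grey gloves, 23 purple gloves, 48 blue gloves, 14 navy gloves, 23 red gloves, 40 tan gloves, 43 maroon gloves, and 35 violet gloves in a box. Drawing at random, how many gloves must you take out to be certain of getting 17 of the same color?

In the worst case we take at most 16 of each color, but all 14 navy (fewer than 16), giving 16 + 16 + 16 + 14 + 16 + 16 + 16 + 16 = 126.
One more glove then forces some color to 17, so 126 + 1 = 127.

127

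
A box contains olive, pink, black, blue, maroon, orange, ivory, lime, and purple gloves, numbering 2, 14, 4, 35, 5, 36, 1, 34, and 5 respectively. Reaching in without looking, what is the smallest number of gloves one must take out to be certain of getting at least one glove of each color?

136

The hardest color to obtain is ivory: we could draw every other glove first — 136 − 1 = 135 gloves — without a single ivory one.
The next draw must be ivory, so 135 + 1 = 136.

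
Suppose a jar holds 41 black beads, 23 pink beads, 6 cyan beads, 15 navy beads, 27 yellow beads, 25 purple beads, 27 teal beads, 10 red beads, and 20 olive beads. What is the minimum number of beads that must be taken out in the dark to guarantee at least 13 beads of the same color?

In the worst case we take at most 12 of each color, but all 6 cyan and all 10 red (fewer than 12), giving 12 + 12 + 6 + 12 + 12 + 12 + 12 + 10 + 12 = 100.
One more bead then forces some color to 13, so 100 + 1 = 101.

101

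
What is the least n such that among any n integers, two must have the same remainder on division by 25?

Two integers differ by a multiple of 25 exactly when they share a remainder mod 25.
There are 25 residue classes mod 25, so 25 integers can all lie in distinct classes.
One more integer must repeat a residue, giving a difference divisible by 25. So n = 25 + 1 = 26.

26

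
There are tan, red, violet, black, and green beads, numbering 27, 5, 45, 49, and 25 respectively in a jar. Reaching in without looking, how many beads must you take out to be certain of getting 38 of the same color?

132

Treat the 5 colors as pigeonholes.
In the worst case we take at most 37 of each color, but all 27 tan, all 5 red, and all 25 green (fewer than 37), giving 27 + 5 + 37 + 37 + 25 = 131.
One more bead then forces some color to 38, so 131 + 1 = 132.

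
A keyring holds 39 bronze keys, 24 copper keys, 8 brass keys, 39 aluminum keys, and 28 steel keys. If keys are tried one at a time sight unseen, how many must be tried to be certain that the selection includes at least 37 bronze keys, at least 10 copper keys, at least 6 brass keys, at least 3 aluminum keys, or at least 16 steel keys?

68

The worst case stops just short of every target: 36 bronze, 9 copper, 5 brass, 2 aluminum, 15 steel — 36 + 9 + 5 + 2 + 15 = 67 keys.
One more key must push some type to its target, so 67 + 1 = 68.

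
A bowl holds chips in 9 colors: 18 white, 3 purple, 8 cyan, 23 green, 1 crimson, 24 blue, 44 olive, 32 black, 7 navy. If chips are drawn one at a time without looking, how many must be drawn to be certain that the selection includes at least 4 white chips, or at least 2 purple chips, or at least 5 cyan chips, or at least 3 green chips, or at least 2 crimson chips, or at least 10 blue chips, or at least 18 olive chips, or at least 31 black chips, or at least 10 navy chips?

75

Each of the 9 colors has its own threshold; avoid all of them simultaneously.
The worst case stops just short of every target: 3 white, 1 purple, 4 cyan, 2 green, 1 crimson, 9 blue, 17 olive, 30 black, all 7 navy — 3 + 1 + 4 + 2 + 1 + 9 + 17 + 30 + 7 = 74 chips.
One more chip must push some color to its target, so 74 + 1 = 75.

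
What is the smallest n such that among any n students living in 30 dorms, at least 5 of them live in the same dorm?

There are 30 dorms acting as pigeonholes.
With 30 × 4 = 120 students we could place exactly 4 in each, with no class reaching 5.
One more forces some class to hold 5, so 120 + 1 = 121.

121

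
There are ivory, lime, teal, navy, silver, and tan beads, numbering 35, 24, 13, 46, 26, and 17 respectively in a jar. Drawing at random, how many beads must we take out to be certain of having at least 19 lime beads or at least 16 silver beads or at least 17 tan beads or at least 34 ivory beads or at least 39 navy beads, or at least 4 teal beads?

124

Each of the 6 colors has its own threshold; avoid all of them simultaneously.
The worst case stops just short of every target: 33 ivory, 18 lime, 3 teal, 38 navy, 15 silver, 16 tan — 33 + 18 + 3 + 38 + 15 + 16 = 123 beads.
One more bead must push some color to its target, so 123 + 1 = 124.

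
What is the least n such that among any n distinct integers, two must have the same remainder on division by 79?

Two integers differ by a multiple of 79 exactly when they share a remainder mod 79.
There are 79 residue classes mod 79, so 79 integers can all lie in distinct classes.
One more integer must repeat a residue, giving a difference divisible by 79. So n = 79 + 1 = 80.

80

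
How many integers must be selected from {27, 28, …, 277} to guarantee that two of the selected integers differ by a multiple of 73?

74

Use the pigeonhole principle on residue classes: group the integers by remainder mod 73; there are 73 residue classes, each nonempty in this range.
Choosing one from each class (73 integers) avoids any shared remainder.
One more choice must repeat a class, so two differ by a multiple of 73. Hence 73 + 1 = 74.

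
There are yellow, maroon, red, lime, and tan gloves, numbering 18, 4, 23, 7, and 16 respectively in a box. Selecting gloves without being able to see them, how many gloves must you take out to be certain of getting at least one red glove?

46

The worst case draws every non-red glove first: 18 + 4 + 7 + 16 = 45.
The next draw is then forced to be red, giving 45 + 1 = 46.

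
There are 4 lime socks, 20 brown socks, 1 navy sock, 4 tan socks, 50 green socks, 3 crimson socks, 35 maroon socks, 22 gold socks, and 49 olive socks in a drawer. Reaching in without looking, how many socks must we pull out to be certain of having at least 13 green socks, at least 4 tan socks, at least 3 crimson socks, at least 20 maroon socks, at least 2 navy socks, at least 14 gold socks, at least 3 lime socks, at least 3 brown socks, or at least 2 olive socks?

The worst case stops just short of every target: 2 lime, 2 brown, 1 navy, 3 tan, 12 green, 2 crimson, 19 maroon, 13 gold, 1 olive — 2 + 2 + 1 + 3 + 12 + 2 + 19 + 13 + 1 = 55 socks.
One more sock must push some color to its target, so 55 + 1 = 56.

56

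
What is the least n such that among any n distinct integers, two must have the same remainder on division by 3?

4

Two integers differ by a multiple of 3 exactly when they share a remainder mod 3.
There are 3 residue classes mod 3, so 3 integers can all lie in distinct classes.
One more integer must repeat a residue, giving a difference divisible by 3. So n = 3 + 1 = 4.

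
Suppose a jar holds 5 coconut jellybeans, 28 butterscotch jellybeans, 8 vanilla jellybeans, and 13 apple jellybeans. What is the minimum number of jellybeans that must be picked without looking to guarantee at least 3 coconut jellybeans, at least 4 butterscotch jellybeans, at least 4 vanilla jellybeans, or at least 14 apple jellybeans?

22

The worst case stops just short of every target: 2 coconut, 3 butterscotch, 3 vanilla, 13 apple — 2 + 3 + 3 + 13 = 21 jellybeans.
One more jellybean must push some flavor to its target, so 21 + 1 = 22.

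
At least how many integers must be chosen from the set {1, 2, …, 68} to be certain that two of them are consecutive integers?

35

Partition {1, …, 68} into 34 pairs: {1,2}, {3,4}, …, {67,68}.
Choosing 34 integers — say the 34 even numbers 2, 4, …, 68 — takes one from each pair and avoids the property.
Choosing 35 forces two into the same pair by pigeonhole, and those are consecutive. So 35.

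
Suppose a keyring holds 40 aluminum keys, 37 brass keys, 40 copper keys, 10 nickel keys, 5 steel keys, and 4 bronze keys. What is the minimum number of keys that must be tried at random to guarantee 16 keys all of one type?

Treat the 6 types as pigeonholes.
In the worst case we take at most 15 of each type, but all 10 nickel, all 5 steel, and all 4 bronze (fewer than 15), giving 15 + 15 + 15 + 10 + 5 + 4 = 64.
One more key then forces some type to 16, so 64 + 1 = 65.

65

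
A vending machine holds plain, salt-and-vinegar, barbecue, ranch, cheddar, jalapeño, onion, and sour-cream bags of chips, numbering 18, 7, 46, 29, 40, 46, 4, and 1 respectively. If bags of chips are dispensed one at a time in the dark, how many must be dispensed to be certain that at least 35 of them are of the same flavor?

162

In the worst case we take at most 34 of each flavor, but all 18 plain, all 7 salt-and-vinegar, all 29 ranch, all 4 onion, and all 1 sour-cream (fewer than 34), giving 18 + 7 + 34 + 29 + 34 + 34 + 4 + 1 = 161.
One more bag of chips then forces some flavor to 35, so 161 + 1 = 162.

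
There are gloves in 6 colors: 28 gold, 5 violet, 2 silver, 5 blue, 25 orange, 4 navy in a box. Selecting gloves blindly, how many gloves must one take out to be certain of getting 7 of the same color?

Treat the 6 colors as pigeonholes.
In the worst case we take at most 6 of each color, but all 5 violet, all 2 silver, all 5 blue, and all 4 navy (fewer than 6), giving 6 + 5 + 2 + 5 + 6 + 4 = 28.
One more glove then forces some color to 7, so 28 + 1 = 29.

29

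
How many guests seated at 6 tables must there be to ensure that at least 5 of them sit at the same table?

There are 6 tables acting as pigeonholes.
With 6 × 4 = 24 guests we could place exactly 4 in each, with no class reaching 5.
One more forces some class to hold 5, so 24 + 1 = 25.

25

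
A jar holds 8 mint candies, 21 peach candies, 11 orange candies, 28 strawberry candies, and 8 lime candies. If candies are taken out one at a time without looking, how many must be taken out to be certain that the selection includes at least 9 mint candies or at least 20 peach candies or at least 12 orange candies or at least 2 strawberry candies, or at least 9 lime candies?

Each of the 5 flavors has its own threshold; avoid all of them simultaneously.
The worst case stops just short of every target: 8 mint, 19 peach, 11 orange, 1 strawberry, 8 lime — 8 + 19 + 11 + 1 + 8 = 47 candies.
One more candy must push some flavor to its target, so 47 + 1 = 48.

48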